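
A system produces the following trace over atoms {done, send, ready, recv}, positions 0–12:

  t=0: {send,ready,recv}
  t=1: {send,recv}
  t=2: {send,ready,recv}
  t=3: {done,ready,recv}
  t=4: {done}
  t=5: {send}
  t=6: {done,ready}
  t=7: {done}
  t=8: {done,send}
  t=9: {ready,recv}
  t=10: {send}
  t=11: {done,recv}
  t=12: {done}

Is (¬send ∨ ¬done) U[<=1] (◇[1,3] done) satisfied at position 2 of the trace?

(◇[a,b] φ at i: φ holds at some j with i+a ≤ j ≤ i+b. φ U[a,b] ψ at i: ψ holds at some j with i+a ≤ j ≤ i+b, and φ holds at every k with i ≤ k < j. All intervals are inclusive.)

Need some j in [2,3] with ◇[1,3] done, and (¬send ∨ ¬done) at every k in [2,j-1].
  j=2: ◇[1,3] done holds; no prefix to check → satisfied.

True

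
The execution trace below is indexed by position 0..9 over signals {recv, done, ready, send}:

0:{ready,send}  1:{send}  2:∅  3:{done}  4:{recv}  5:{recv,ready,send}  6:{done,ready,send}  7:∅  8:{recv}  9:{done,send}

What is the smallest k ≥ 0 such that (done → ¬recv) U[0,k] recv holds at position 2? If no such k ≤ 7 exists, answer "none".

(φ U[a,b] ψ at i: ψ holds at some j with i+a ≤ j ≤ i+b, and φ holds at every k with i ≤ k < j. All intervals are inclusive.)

Need earliest j ≥ 2 with recv, and (done → ¬recv) at every k in [2,j-1].
  j=2: rhs fails.
  j=3: rhs fails.
  j=4: rhs holds; lhs holds on [2,3]. k = 2.

2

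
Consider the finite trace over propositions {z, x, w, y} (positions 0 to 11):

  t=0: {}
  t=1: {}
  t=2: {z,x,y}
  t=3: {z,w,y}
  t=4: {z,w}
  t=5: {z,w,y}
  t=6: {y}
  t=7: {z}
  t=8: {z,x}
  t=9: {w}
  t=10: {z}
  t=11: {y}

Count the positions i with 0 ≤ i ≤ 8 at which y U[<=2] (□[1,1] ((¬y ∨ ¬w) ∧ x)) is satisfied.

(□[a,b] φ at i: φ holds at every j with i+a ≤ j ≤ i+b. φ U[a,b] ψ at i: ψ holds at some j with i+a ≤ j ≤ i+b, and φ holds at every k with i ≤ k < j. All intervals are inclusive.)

4

Evaluate at each i in [0,8]:
  i=0: ✗ (lhs fails at k=0 before rhs at j=1)
  i=1: ✓ (rhs at j=1)
  i=2: ✗ (no rhs in [2,4])
  i=3: ✗ (no rhs in [3,5])
  i=4: ✗ (no rhs in [4,6])
  i=5: ✓ (rhs at j=7; lhs holds on [5,6])
  i=6: ✓ (rhs at j=7; lhs holds on [6,6])
  i=7: ✓ (rhs at j=7)
  i=8: ✗ (no rhs in [8,10])
Positions where it holds: {1, 5, 6, 7} → 4.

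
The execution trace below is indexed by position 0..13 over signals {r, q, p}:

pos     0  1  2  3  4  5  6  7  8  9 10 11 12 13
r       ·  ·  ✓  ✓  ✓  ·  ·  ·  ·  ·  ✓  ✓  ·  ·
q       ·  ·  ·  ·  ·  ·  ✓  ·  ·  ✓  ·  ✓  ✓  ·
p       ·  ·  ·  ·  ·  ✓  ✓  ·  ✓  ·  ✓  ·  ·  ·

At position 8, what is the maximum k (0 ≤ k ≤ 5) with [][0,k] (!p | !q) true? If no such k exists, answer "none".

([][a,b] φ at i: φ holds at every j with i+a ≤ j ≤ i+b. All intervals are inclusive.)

(!p | !q) must hold from j=8 onward; find where it first fails.
  j=8: holds
  j=9: holds
  j=10: holds
  j=11: holds
  j=12: holds
  j=13: holds
Holds through j=13; largest k = 5.

5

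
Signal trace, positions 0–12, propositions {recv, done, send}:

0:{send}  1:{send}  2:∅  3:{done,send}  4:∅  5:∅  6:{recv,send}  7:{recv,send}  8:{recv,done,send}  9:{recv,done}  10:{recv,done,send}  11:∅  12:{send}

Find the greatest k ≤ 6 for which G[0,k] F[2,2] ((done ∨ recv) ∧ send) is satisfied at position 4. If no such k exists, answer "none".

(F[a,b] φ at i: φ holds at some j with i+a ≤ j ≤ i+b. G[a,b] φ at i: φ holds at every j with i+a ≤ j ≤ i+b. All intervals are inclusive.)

2

F[2,2] ((done ∨ recv) ∧ send) must hold from j=4 onward; find where it first fails.
  j=4: holds
  j=5: holds
  j=6: holds
  j=7: fails
Holds on [4,6], so largest k = 2.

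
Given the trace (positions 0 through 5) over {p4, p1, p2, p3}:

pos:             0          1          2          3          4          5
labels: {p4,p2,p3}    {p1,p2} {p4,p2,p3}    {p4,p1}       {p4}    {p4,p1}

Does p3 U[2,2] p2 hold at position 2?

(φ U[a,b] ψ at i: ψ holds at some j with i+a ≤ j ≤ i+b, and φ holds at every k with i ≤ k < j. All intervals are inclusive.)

Need some j in [4,4] with p2, and p3 at every k in [2,j-1].
  j=4: p2 false.
No j in the window works → until fails.

Does not hold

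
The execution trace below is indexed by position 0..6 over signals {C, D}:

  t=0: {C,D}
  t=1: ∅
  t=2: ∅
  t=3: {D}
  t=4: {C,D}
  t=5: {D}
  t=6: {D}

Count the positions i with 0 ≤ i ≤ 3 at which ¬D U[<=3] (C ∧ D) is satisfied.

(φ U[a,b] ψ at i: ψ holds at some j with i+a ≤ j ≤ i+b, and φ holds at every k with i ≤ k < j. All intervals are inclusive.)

1

Evaluate at each i in [0,3]:
  i=0: ✓ (rhs at j=0)
  i=1: ✗ (lhs fails at k=3 before rhs at j=4)
  i=2: ✗ (lhs fails at k=3 before rhs at j=4)
  i=3: ✗ (lhs fails at k=3 before rhs at j=4)
Positions where it holds: {0} → 1.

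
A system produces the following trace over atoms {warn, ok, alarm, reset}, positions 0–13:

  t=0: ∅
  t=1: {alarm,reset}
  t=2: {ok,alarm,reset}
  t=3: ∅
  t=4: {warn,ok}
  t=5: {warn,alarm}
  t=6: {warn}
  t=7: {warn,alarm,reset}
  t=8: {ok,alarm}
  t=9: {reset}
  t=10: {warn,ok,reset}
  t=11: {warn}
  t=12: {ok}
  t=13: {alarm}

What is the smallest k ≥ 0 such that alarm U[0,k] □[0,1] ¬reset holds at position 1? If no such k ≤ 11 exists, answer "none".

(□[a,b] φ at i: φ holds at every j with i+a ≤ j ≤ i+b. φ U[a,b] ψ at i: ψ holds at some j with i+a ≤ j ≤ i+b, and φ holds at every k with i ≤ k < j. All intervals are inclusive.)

2

Need earliest j ≥ 1 with □[0,1] ¬reset, and alarm at every k in [1,j-1].
  j=1: rhs fails.
  j=2: rhs fails.
  j=3: rhs holds; lhs holds on [1,2]. k = 2.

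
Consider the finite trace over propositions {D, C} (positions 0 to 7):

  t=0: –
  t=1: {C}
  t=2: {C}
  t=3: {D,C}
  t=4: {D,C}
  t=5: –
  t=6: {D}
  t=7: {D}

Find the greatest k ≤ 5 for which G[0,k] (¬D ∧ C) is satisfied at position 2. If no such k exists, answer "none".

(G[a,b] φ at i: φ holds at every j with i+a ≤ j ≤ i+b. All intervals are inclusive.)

0

(¬D ∧ C) must hold from j=2 onward; find where it first fails.
  j=2: holds
  j=3: fails
Holds on [2,2], so largest k = 0.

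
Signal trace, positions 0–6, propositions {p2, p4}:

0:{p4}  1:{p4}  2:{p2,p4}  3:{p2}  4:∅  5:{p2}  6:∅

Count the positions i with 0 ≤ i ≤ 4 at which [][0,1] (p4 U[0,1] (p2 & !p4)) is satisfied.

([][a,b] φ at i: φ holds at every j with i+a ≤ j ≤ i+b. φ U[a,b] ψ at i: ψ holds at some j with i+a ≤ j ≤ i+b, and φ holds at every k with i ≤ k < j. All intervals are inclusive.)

1

Evaluate at each i in [0,4]:
  i=0: ✗ (fails at j=0)
  i=1: ✗ (fails at j=1)
  i=2: ✓ (all of [2,3])
  i=3: ✗ (fails at j=4)
  i=4: ✗ (fails at j=4)
Positions where it holds: {2} → 1.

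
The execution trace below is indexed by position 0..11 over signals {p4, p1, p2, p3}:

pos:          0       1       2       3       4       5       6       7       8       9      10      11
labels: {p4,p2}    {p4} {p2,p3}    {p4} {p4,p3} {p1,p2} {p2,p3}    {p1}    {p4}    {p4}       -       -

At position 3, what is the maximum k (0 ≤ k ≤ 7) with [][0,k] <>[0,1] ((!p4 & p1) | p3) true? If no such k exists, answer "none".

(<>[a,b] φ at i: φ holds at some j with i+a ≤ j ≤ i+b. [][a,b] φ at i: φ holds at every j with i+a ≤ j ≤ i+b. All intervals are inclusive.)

<>[0,1] ((!p4 & p1) | p3) must hold from j=3 onward; find where it first fails.
  j=3: holds
  j=4: holds
  j=5: holds
  j=6: holds
  j=7: holds
  j=8: fails
Holds on [3,7], so largest k = 4.

4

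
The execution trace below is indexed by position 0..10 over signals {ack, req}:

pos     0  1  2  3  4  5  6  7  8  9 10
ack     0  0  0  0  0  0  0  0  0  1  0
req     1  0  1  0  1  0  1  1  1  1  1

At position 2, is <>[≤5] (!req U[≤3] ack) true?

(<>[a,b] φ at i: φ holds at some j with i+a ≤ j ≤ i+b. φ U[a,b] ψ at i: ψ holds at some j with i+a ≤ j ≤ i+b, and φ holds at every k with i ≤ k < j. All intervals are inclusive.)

No

Check (!req U[≤3] ack) at each j in [2,7]:
  j=2: fails
  j=3: fails
  j=4: fails
  j=5: fails
  j=6: fails
  j=7: fails
No position in the window satisfies it → formula fails.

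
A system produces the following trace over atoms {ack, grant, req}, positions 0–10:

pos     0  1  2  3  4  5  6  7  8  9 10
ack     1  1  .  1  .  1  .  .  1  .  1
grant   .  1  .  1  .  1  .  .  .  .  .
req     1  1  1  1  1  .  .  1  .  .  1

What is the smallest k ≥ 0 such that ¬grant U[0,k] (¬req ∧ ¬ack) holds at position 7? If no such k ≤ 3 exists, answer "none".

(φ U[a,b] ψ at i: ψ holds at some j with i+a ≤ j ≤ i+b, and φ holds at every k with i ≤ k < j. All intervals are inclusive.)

2

Need earliest j ≥ 7 with (¬req ∧ ¬ack), and ¬grant at every k in [7,j-1].
  j=7: rhs fails.
  j=8: rhs fails.
  j=9: rhs holds; lhs holds on [7,8]. k = 2.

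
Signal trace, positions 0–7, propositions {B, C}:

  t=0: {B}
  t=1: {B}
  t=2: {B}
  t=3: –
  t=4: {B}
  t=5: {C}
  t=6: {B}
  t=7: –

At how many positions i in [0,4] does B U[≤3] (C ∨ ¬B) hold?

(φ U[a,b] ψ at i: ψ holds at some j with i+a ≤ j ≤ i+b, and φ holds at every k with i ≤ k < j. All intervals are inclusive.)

Evaluate at each i in [0,4]:
  i=0: ✓ (rhs at j=3; lhs holds on [0,2])
  i=1: ✓ (rhs at j=3; lhs holds on [1,2])
  i=2: ✓ (rhs at j=3; lhs holds on [2,2])
  i=3: ✓ (rhs at j=3)
  i=4: ✓ (rhs at j=5; lhs holds on [4,4])
Positions where it holds: {0, 1, 2, 3, 4} → 5.

5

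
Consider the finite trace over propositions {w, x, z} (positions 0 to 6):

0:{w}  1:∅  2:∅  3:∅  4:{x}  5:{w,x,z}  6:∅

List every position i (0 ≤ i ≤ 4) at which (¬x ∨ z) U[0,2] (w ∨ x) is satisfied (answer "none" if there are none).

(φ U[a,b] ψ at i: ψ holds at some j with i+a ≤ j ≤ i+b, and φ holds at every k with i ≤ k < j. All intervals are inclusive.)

Evaluate at each i in [0,4]:
  i=0: ✓ (rhs at j=0)
  i=1: ✗ (no rhs in [1,3])
  i=2: ✓ (rhs at j=4; lhs holds on [2,3])
  i=3: ✓ (rhs at j=4; lhs holds on [3,3])
  i=4: ✓ (rhs at j=4)

0, 2, 3, 4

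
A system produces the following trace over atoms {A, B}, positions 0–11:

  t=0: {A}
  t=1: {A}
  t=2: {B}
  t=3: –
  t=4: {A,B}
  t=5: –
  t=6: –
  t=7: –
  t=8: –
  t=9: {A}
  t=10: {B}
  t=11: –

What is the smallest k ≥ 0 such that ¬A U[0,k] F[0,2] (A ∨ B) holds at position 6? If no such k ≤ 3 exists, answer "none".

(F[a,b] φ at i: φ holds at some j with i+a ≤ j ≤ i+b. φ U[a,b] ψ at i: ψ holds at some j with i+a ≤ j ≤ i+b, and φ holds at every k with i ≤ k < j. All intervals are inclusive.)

1

Need earliest j ≥ 6 with F[0,2] (A ∨ B), and ¬A at every k in [6,j-1].
  j=6: rhs fails.
  j=7: rhs holds; lhs holds on [6,6]. k = 1.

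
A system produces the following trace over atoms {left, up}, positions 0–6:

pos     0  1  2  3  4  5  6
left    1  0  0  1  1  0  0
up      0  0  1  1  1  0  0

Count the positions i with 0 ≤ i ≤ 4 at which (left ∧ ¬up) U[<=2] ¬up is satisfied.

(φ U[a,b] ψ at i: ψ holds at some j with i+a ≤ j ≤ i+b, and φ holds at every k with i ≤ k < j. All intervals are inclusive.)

2

Evaluate at each i in [0,4]:
  i=0: ✓ (rhs at j=0)
  i=1: ✓ (rhs at j=1)
  i=2: ✗ (no rhs in [2,4])
  i=3: ✗ (lhs fails at k=3 before rhs at j=5)
  i=4: ✗ (lhs fails at k=4 before rhs at j=5)
Positions where it holds: {0, 1} → 2.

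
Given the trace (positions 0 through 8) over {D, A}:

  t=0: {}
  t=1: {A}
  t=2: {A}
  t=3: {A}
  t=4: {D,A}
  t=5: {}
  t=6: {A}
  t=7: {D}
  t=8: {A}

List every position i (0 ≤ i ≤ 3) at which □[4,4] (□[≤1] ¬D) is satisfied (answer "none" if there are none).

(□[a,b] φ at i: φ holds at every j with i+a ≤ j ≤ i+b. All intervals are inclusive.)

1

Evaluate at each i in [0,3]:
  i=0: ✗ (fails at j=4)
  i=1: ✓ (all of [5,5])
  i=2: ✗ (fails at j=6)
  i=3: ✗ (fails at j=7)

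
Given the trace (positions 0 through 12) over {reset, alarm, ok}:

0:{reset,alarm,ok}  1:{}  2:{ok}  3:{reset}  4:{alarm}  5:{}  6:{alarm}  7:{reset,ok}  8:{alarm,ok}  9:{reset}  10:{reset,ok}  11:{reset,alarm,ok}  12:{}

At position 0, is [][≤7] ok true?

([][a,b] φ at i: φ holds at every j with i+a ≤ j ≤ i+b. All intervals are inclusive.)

Does not hold

Check ok at every j in [0,7]:
  j=0: true
  j=1: false
  j=2: true
  j=3: false
  j=4: false
  j=5: false
  j=6: false
  j=7: true
Fails at j=1 → formula fails.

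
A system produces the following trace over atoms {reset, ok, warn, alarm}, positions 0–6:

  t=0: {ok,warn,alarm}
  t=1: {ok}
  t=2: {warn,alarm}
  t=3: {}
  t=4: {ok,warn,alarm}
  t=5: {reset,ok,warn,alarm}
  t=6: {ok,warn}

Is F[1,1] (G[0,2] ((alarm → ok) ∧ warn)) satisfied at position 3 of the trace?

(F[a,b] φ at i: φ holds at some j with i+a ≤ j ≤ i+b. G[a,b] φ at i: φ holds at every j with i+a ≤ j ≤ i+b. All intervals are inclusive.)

Check G[0,2] ((alarm → ok) ∧ warn) at each j in [4,4]:
  j=4: holds on [4,6]
Found at j=4 → formula holds.

True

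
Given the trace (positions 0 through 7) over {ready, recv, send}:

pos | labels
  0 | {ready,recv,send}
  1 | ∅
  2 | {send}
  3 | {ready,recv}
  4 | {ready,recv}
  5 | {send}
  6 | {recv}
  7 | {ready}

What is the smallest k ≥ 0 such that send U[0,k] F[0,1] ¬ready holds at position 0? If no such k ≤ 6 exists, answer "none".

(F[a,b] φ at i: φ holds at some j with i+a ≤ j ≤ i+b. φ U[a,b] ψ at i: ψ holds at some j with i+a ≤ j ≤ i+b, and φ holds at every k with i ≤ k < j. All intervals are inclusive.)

0

Need earliest j ≥ 0 with F[0,1] ¬ready, and send at every k in [0,j-1].
  j=0: rhs holds (empty prefix). k = 0.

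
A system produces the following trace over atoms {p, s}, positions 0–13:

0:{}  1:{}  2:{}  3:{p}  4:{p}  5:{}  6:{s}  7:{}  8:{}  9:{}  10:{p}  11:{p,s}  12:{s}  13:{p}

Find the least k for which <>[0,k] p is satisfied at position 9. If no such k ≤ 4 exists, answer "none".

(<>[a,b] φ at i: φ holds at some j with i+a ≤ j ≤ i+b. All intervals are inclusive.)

1

Scan j = 9,10,… for p:
  j=9: fails
  j=10: holds
First hit at j=10, so smallest k = 10-9 = 1.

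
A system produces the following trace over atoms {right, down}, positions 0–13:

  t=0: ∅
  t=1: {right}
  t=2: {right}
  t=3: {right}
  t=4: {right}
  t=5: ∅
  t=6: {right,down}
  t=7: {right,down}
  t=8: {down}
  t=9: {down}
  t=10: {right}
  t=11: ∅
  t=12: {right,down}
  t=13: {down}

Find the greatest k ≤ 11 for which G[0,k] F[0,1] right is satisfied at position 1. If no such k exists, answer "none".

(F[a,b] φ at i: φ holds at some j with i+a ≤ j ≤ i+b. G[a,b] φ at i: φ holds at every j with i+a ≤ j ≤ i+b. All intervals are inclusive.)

6

F[0,1] right must hold from j=1 onward; find where it first fails.
  j=1: holds
  j=2: holds
  j=3: holds
  j=4: holds
  j=5: holds
  j=6: holds
  j=7: holds
  j=8: fails
Holds on [1,7], so largest k = 6.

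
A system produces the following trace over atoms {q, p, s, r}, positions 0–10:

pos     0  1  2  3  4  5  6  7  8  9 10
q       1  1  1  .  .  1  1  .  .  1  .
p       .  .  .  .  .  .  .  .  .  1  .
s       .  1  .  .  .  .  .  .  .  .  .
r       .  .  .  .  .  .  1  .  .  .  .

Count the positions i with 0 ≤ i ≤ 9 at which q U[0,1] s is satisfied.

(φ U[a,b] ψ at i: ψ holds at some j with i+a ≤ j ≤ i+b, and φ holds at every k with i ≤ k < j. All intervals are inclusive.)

Evaluate at each i in [0,9]:
  i=0: ✓ (rhs at j=1; lhs holds on [0,0])
  i=1: ✓ (rhs at j=1)
  i=2: ✗ (no rhs in [2,3])
  i=3: ✗ (no rhs in [3,4])
  i=4: ✗ (no rhs in [4,5])
  i=5: ✗ (no rhs in [5,6])
  i=6: ✗ (no rhs in [6,7])
  i=7: ✗ (no rhs in [7,8])
  i=8: ✗ (no rhs in [8,9])
  i=9: ✗ (no rhs in [9,10])
Positions where it holds: {0, 1} → 2.

2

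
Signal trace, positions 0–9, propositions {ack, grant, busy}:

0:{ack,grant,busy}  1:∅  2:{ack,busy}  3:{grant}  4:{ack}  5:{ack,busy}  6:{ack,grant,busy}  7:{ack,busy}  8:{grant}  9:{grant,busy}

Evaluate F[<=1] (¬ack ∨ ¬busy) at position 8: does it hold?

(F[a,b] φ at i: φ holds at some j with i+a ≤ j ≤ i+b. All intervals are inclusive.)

Check (¬ack ∨ ¬busy) at each j in [8,9]:
  j=8: true
  j=9: true
Found at j=8 → formula holds.

True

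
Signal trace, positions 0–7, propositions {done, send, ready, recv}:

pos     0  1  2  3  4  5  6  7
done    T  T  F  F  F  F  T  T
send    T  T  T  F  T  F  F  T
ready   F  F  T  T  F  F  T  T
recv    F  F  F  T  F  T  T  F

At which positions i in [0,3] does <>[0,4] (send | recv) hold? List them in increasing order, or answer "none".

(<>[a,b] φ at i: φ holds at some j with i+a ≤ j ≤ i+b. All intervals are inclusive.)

0, 1, 2, 3

Evaluate at each i in [0,3]:
  i=0: ✓ (witness j=0)
  i=1: ✓ (witness j=1)
  i=2: ✓ (witness j=2)
  i=3: ✓ (witness j=3)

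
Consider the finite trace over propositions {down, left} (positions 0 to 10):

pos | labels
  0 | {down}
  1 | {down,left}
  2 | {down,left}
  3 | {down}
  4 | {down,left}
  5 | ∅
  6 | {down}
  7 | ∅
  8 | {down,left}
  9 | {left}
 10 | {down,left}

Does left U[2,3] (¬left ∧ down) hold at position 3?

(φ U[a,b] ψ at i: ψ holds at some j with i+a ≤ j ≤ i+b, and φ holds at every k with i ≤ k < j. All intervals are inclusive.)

Need some j in [5,6] with (¬left ∧ down), and left at every k in [3,j-1].
  j=5: (¬left ∧ down) false.
  j=6: (¬left ∧ down) holds, but left fails at k=3 → not this j.
No j in the window works → until fails.

False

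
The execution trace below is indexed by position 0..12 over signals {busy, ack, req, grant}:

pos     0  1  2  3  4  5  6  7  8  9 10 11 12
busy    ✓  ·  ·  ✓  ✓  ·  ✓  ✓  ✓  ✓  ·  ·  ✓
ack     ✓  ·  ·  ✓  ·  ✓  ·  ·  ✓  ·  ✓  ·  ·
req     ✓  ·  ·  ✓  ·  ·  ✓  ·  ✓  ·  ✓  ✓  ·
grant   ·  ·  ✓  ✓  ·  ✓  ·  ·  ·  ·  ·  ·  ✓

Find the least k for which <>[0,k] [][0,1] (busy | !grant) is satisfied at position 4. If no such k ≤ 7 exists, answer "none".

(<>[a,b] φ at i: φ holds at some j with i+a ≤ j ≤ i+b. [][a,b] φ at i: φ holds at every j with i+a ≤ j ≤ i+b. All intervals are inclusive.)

Scan j = 4,5,… for [][0,1] (busy | !grant):
  j=4: fails
  j=5: fails
  j=6: holds
First hit at j=6, so smallest k = 6-4 = 2.

2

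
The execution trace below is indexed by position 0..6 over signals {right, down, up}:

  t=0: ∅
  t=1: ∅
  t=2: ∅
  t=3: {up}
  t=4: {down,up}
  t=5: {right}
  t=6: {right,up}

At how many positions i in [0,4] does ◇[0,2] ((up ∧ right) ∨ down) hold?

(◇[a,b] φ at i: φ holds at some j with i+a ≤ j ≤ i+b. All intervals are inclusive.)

Evaluate at each i in [0,4]:
  i=0: ✗ (none in [0,2])
  i=1: ✗ (none in [1,3])
  i=2: ✓ (witness j=4)
  i=3: ✓ (witness j=4)
  i=4: ✓ (witness j=4)
Positions where it holds: {2, 3, 4} → 3.

3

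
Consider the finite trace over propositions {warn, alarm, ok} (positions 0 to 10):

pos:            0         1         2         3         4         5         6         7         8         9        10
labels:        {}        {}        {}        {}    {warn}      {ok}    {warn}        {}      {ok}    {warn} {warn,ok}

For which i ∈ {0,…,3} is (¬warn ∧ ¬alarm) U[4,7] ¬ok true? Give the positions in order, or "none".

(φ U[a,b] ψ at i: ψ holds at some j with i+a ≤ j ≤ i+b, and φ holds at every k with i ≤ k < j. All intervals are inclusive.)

0

Evaluate at each i in [0,3]:
  i=0: ✓ (rhs at j=4; lhs holds on [0,3])
  i=1: ✗ (lhs fails at k=4 before rhs at j=6)
  i=2: ✗ (lhs fails at k=4 before rhs at j=6)
  i=3: ✗ (lhs fails at k=4 before rhs at j=7)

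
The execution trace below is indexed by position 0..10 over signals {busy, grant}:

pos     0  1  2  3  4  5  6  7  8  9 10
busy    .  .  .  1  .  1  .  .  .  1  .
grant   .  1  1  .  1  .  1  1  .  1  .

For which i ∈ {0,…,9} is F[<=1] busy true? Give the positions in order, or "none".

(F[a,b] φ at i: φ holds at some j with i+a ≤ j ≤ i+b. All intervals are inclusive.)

2, 3, 4, 5, 8, 9

Evaluate at each i in [0,9]:
  i=0: ✗ (none in [0,1])
  i=1: ✗ (none in [1,2])
  i=2: ✓ (witness j=3)
  i=3: ✓ (witness j=3)
  i=4: ✓ (witness j=5)
  i=5: ✓ (witness j=5)
  i=6: ✗ (none in [6,7])
  i=7: ✗ (none in [7,8])
  i=8: ✓ (witness j=9)
  i=9: ✓ (witness j=9)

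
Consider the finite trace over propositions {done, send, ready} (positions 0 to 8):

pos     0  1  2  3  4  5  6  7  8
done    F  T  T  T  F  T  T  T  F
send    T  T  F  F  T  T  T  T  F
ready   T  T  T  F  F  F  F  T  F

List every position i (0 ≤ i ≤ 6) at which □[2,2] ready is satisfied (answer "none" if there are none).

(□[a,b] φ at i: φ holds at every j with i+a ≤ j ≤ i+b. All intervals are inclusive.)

Evaluate at each i in [0,6]:
  i=0: ✓ (all of [2,2])
  i=1: ✗ (fails at j=3)
  i=2: ✗ (fails at j=4)
  i=3: ✗ (fails at j=5)
  i=4: ✗ (fails at j=6)
  i=5: ✓ (all of [7,7])
  i=6: ✗ (fails at j=8)

0, 5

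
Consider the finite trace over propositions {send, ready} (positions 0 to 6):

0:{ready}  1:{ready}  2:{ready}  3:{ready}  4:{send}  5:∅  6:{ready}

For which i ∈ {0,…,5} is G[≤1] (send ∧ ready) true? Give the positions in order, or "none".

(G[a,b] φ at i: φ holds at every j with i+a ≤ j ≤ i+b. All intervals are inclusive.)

none

Evaluate at each i in [0,5]:
  i=0: ✗ (fails at j=0)
  i=1: ✗ (fails at j=1)
  i=2: ✗ (fails at j=2)
  i=3: ✗ (fails at j=3)
  i=4: ✗ (fails at j=4)
  i=5: ✗ (fails at j=5)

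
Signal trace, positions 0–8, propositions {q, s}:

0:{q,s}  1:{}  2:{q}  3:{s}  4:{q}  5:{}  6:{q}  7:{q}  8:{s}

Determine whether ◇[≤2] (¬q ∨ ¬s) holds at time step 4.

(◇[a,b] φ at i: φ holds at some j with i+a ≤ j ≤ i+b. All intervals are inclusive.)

Check (¬q ∨ ¬s) at each j in [4,6]:
  j=4: true
  j=5: true
  j=6: true
Found at j=4 → formula holds.

True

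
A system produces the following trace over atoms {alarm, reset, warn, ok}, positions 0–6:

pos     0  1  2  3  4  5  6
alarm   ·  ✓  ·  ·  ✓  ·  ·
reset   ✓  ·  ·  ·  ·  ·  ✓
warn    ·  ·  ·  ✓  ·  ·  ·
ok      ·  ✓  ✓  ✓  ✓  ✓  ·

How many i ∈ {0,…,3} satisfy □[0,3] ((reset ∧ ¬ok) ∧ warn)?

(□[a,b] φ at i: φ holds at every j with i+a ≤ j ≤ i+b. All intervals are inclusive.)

0

Evaluate at each i in [0,3]:
  i=0: ✗ (fails at j=0)
  i=1: ✗ (fails at j=1)
  i=2: ✗ (fails at j=2)
  i=3: ✗ (fails at j=3)
Positions where it holds: {} → 0.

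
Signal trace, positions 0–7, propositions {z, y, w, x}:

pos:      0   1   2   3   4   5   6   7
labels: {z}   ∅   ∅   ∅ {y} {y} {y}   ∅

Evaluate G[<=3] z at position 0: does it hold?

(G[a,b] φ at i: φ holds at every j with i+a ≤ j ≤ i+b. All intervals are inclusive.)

No

Check z at every j in [0,3]:
  j=0: true
  j=1: false
  j=2: false
  j=3: false
Fails at j=1 → formula fails.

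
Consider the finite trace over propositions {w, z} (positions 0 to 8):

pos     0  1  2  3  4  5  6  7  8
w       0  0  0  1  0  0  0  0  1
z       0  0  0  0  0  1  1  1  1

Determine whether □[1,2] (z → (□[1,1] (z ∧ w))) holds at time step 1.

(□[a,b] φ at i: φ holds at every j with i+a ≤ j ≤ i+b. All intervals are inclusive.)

Check (z → (□[1,1] (z ∧ w))) at every j in [2,3]:
  j=2: antecedent false → ✓
  j=3: antecedent false → ✓
All positions satisfy it → formula holds.

Holds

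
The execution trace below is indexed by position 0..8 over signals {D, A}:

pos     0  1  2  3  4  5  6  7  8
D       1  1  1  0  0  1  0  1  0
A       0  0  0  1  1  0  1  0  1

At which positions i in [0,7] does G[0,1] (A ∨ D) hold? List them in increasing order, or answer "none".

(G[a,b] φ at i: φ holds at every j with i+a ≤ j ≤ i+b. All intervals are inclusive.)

Evaluate at each i in [0,7]:
  i=0: ✓ (all of [0,1])
  i=1: ✓ (all of [1,2])
  i=2: ✓ (all of [2,3])
  i=3: ✓ (all of [3,4])
  i=4: ✓ (all of [4,5])
  i=5: ✓ (all of [5,6])
  i=6: ✓ (all of [6,7])
  i=7: ✓ (all of [7,8])

0, 1, 2, 3, 4, 5, 6, 7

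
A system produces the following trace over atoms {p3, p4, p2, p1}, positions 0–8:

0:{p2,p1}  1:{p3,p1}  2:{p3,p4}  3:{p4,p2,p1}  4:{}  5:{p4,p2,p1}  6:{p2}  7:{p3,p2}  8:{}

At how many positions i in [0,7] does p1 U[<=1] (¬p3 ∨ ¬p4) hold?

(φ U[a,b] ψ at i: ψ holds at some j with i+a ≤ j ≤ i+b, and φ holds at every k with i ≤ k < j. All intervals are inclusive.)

Evaluate at each i in [0,7]:
  i=0: ✓ (rhs at j=0)
  i=1: ✓ (rhs at j=1)
  i=2: ✗ (lhs fails at k=2 before rhs at j=3)
  i=3: ✓ (rhs at j=3)
  i=4: ✓ (rhs at j=4)
  i=5: ✓ (rhs at j=5)
  i=6: ✓ (rhs at j=6)
  i=7: ✓ (rhs at j=7)
Positions where it holds: {0, 1, 3, 4, 5, 6, 7} → 7.

7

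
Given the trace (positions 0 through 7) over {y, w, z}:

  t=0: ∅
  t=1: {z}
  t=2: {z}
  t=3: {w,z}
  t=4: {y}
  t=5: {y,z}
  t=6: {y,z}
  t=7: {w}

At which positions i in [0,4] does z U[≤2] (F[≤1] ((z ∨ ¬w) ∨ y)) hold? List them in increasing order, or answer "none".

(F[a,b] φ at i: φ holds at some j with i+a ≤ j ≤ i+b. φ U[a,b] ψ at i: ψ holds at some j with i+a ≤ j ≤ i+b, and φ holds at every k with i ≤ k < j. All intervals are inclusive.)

Evaluate at each i in [0,4]:
  i=0: ✓ (rhs at j=0)
  i=1: ✓ (rhs at j=1)
  i=2: ✓ (rhs at j=2)
  i=3: ✓ (rhs at j=3)
  i=4: ✓ (rhs at j=4)

0, 1, 2, 3, 4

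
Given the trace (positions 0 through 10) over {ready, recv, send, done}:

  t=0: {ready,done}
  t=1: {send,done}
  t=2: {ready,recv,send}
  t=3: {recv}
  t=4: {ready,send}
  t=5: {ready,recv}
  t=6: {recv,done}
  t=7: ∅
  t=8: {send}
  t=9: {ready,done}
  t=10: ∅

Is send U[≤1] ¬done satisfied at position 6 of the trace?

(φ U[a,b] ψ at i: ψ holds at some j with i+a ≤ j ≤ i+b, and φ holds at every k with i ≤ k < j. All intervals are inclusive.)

False

Need some j in [6,7] with ¬done, and send at every k in [6,j-1].
  j=6: ¬done false.
  j=7: ¬done holds, but send fails at k=6 → not this j.
No j in the window works → until fails.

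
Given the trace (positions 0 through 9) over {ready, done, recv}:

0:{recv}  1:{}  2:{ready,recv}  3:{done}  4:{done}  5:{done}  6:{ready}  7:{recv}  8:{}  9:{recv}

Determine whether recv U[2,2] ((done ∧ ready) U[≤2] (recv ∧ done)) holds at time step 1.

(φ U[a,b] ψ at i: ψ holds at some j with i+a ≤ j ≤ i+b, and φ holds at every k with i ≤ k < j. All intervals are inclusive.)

Does not hold

Need some j in [3,3] with ((done ∧ ready) U[≤2] (recv ∧ done)), and recv at every k in [1,j-1].
  j=3: ((done ∧ ready) U[≤2] (recv ∧ done)) — fails.
No j in the window works → until fails.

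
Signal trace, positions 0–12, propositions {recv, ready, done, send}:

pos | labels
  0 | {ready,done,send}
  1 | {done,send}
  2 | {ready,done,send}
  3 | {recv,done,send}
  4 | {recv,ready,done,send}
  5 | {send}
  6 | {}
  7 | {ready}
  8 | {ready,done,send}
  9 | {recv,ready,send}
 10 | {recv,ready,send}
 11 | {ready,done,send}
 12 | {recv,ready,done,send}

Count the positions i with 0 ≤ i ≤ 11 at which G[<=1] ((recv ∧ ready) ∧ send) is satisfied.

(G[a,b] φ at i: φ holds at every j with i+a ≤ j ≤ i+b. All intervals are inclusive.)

1

Evaluate at each i in [0,11]:
  i=0: ✗ (fails at j=0)
  i=1: ✗ (fails at j=1)
  i=2: ✗ (fails at j=2)
  i=3: ✗ (fails at j=3)
  i=4: ✗ (fails at j=5)
  i=5: ✗ (fails at j=5)
  i=6: ✗ (fails at j=6)
  i=7: ✗ (fails at j=7)
  i=8: ✗ (fails at j=8)
  i=9: ✓ (all of [9,10])
  i=10: ✗ (fails at j=11)
  i=11: ✗ (fails at j=11)
Positions where it holds: {9} → 1.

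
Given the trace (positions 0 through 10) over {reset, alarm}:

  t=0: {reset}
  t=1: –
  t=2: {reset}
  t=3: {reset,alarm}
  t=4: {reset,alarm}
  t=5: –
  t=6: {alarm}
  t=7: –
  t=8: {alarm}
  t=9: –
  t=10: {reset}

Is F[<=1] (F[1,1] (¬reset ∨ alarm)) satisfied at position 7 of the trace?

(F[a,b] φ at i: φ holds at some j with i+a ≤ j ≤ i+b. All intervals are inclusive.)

Check F[1,1] (¬reset ∨ alarm) at each j in [7,8]:
  j=7: holds (witness at 8)
  j=8: holds (witness at 9)
Found at j=7 → formula holds.

True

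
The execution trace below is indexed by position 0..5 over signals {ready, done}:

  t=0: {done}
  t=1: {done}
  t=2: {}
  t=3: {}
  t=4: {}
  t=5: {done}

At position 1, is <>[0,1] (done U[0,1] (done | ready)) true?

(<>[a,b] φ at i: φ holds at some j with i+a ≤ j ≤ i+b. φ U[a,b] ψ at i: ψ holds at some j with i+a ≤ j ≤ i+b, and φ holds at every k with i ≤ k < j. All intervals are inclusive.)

Check (done U[0,1] (done | ready)) at each j in [1,2]:
  j=1: holds
  j=2: fails
Found at j=1 → formula holds.

Yes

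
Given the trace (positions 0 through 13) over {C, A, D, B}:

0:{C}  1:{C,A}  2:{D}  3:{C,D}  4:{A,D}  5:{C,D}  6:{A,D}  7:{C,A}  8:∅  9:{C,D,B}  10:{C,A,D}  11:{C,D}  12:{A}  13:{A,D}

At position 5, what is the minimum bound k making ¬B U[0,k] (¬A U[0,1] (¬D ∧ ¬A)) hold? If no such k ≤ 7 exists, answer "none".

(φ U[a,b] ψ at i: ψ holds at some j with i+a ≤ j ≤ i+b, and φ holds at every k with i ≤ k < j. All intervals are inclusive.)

3

Need earliest j ≥ 5 with (¬A U[0,1] (¬D ∧ ¬A)), and ¬B at every k in [5,j-1].
  j=5: rhs fails.
  j=6: rhs fails.
  j=7: rhs fails.
  j=8: rhs holds; lhs holds on [5,7]. k = 3.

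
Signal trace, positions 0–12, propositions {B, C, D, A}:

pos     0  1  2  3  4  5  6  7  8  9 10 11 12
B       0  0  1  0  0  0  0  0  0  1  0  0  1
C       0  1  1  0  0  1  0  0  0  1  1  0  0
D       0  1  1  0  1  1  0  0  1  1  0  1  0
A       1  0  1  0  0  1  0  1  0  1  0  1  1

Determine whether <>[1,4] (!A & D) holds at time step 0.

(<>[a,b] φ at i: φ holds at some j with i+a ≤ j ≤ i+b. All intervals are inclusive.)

Check (!A & D) at each j in [1,4]:
  j=1: true
  j=2: false
  j=3: false
  j=4: true
Found at j=1 → formula holds.

True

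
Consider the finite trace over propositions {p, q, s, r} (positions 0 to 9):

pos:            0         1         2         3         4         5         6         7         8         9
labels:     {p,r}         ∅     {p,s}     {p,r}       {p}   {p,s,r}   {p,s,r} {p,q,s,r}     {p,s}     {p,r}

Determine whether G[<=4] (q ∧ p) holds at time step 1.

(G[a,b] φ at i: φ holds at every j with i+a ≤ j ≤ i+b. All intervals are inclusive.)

No

Check (q ∧ p) at every j in [1,5]:
  j=1: false
  j=2: false
  j=3: false
  j=4: false
  j=5: false
Fails at j=1 → formula fails.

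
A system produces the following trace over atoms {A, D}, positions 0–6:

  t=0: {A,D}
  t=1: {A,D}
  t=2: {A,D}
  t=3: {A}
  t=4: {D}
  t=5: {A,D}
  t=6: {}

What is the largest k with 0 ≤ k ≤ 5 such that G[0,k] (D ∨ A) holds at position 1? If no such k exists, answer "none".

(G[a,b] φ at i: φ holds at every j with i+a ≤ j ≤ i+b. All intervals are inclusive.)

4

(D ∨ A) must hold from j=1 onward; find where it first fails.
  j=1: holds
  j=2: holds
  j=3: holds
  j=4: holds
  j=5: holds
  j=6: fails
Holds on [1,5], so largest k = 4.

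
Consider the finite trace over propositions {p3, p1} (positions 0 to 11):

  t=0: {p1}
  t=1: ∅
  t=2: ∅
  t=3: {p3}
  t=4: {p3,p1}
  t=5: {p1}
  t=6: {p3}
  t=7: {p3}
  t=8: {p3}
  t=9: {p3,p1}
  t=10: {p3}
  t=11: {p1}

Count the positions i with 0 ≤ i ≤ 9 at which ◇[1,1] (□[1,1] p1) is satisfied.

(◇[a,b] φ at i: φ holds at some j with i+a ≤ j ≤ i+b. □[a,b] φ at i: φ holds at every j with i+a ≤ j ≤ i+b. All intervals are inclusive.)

4

Evaluate at each i in [0,9]:
  i=0: ✗ (none in [1,1])
  i=1: ✗ (none in [2,2])
  i=2: ✓ (witness j=3)
  i=3: ✓ (witness j=4)
  i=4: ✗ (none in [5,5])
  i=5: ✗ (none in [6,6])
  i=6: ✗ (none in [7,7])
  i=7: ✓ (witness j=8)
  i=8: ✗ (none in [9,9])
  i=9: ✓ (witness j=10)
Positions where it holds: {2, 3, 7, 9} → 4.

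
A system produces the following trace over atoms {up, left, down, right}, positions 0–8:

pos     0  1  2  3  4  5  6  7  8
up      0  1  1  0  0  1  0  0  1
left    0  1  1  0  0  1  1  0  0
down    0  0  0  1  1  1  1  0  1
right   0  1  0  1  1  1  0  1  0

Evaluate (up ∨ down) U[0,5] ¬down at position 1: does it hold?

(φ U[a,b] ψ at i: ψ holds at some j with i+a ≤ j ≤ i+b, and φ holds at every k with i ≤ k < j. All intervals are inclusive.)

True

Need some j in [1,6] with ¬down, and (up ∨ down) at every k in [1,j-1].
  j=1: ¬down holds; no prefix to check → satisfied.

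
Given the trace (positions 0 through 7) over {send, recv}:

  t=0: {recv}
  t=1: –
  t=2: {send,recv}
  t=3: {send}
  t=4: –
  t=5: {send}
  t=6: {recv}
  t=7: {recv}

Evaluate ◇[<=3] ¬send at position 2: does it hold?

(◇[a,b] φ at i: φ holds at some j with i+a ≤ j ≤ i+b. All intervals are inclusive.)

Check ¬send at each j in [2,5]:
  j=2: false
  j=3: false
  j=4: true
  j=5: false
Found at j=4 → formula holds.

Yes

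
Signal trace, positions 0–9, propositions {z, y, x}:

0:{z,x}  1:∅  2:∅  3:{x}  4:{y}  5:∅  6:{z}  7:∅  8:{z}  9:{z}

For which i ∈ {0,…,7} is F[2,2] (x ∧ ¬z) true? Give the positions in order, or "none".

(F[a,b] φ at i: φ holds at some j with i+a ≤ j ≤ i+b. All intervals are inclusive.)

Evaluate at each i in [0,7]:
  i=0: ✗ (none in [2,2])
  i=1: ✓ (witness j=3)
  i=2: ✗ (none in [4,4])
  i=3: ✗ (none in [5,5])
  i=4: ✗ (none in [6,6])
  i=5: ✗ (none in [7,7])
  i=6: ✗ (none in [8,8])
  i=7: ✗ (none in [9,9])

1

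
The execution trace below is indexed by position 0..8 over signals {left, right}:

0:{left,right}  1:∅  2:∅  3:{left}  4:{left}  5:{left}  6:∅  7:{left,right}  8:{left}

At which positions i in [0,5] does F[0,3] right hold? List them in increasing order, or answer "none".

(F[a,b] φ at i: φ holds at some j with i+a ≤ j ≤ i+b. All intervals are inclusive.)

0, 4, 5

Evaluate at each i in [0,5]:
  i=0: ✓ (witness j=0)
  i=1: ✗ (none in [1,4])
  i=2: ✗ (none in [2,5])
  i=3: ✗ (none in [3,6])
  i=4: ✓ (witness j=7)
  i=5: ✓ (witness j=7)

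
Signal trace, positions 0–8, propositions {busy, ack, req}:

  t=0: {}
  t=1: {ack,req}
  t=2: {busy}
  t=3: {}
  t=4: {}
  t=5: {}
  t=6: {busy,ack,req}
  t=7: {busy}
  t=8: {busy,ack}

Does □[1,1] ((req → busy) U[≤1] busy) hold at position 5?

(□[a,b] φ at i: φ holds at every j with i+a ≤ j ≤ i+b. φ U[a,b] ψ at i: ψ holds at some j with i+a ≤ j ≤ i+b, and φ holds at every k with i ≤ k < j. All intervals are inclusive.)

True

Check ((req → busy) U[≤1] busy) at every j in [6,6]:
  j=6: holds
All positions satisfy it → formula holds.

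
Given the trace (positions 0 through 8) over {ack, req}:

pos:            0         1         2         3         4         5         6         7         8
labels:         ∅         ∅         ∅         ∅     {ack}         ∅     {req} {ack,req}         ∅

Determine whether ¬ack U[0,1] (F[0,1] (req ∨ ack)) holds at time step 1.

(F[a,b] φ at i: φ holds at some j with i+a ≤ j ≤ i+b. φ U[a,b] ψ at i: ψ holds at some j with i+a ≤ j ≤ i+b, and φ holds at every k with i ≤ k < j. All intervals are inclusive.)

Need some j in [1,2] with F[0,1] (req ∨ ack), and ¬ack at every k in [1,j-1].
  j=1: F[0,1] (req ∨ ack) — fails (none in [1,2]).
  j=2: F[0,1] (req ∨ ack) — fails (none in [2,3]).
No j in the window works → until fails.

No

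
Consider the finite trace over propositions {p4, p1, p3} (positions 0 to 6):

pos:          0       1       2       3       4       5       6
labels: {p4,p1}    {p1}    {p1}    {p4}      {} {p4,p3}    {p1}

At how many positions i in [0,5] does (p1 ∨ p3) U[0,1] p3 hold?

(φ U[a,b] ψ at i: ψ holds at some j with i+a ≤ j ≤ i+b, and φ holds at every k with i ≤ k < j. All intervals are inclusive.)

1

Evaluate at each i in [0,5]:
  i=0: ✗ (no rhs in [0,1])
  i=1: ✗ (no rhs in [1,2])
  i=2: ✗ (no rhs in [2,3])
  i=3: ✗ (no rhs in [3,4])
  i=4: ✗ (lhs fails at k=4 before rhs at j=5)
  i=5: ✓ (rhs at j=5)
Positions where it holds: {5} → 1.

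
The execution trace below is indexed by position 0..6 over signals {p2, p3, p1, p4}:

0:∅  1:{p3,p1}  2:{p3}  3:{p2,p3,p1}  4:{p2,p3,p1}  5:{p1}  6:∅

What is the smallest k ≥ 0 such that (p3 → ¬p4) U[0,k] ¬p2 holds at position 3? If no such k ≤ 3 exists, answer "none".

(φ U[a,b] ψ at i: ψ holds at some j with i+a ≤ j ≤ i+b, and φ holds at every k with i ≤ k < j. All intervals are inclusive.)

Need earliest j ≥ 3 with ¬p2, and (p3 → ¬p4) at every k in [3,j-1].
  j=3: rhs fails.
  j=4: rhs fails.
  j=5: rhs holds; lhs holds on [3,4]. k = 2.

2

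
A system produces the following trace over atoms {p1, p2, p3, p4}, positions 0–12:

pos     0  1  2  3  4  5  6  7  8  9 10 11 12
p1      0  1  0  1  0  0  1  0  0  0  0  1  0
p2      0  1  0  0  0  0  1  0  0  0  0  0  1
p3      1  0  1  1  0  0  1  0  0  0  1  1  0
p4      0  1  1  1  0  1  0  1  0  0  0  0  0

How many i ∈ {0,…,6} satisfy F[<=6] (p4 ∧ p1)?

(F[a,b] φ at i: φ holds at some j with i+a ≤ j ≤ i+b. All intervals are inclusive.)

4

Evaluate at each i in [0,6]:
  i=0: ✓ (witness j=1)
  i=1: ✓ (witness j=1)
  i=2: ✓ (witness j=3)
  i=3: ✓ (witness j=3)
  i=4: ✗ (none in [4,10])
  i=5: ✗ (none in [5,11])
  i=6: ✗ (none in [6,12])
Positions where it holds: {0, 1, 2, 3} → 4.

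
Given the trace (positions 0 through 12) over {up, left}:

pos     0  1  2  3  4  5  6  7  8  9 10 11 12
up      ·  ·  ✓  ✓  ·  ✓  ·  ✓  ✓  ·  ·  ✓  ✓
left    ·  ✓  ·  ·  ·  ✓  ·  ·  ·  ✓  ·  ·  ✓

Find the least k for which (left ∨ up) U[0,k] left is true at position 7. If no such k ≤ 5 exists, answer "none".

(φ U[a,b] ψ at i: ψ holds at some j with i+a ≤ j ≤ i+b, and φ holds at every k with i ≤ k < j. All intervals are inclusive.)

2

Need earliest j ≥ 7 with left, and (left ∨ up) at every k in [7,j-1].
  j=7: rhs fails.
  j=8: rhs fails.
  j=9: rhs holds; lhs holds on [7,8]. k = 2.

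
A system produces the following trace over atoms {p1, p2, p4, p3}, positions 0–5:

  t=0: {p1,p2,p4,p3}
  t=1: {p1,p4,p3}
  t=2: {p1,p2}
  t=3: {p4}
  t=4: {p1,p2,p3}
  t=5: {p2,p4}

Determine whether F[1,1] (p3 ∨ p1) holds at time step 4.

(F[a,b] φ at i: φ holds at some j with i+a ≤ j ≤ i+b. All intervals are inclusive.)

Check (p3 ∨ p1) at each j in [5,5]:
  j=5: false
No position in the window satisfies it → formula fails.

False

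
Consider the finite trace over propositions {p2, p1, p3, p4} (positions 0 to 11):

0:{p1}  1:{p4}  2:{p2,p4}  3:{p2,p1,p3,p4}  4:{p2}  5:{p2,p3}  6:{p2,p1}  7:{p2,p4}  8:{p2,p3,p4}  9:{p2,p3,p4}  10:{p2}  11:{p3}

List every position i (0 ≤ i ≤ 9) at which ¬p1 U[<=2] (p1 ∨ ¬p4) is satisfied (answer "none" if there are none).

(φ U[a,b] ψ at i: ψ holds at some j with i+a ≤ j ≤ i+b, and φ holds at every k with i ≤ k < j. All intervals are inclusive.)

Evaluate at each i in [0,9]:
  i=0: ✓ (rhs at j=0)
  i=1: ✓ (rhs at j=3; lhs holds on [1,2])
  i=2: ✓ (rhs at j=3; lhs holds on [2,2])
  i=3: ✓ (rhs at j=3)
  i=4: ✓ (rhs at j=4)
  i=5: ✓ (rhs at j=5)
  i=6: ✓ (rhs at j=6)
  i=7: ✗ (no rhs in [7,9])
  i=8: ✓ (rhs at j=10; lhs holds on [8,9])
  i=9: ✓ (rhs at j=10; lhs holds on [9,9])

0, 1, 2, 3, 4, 5, 6, 8, 9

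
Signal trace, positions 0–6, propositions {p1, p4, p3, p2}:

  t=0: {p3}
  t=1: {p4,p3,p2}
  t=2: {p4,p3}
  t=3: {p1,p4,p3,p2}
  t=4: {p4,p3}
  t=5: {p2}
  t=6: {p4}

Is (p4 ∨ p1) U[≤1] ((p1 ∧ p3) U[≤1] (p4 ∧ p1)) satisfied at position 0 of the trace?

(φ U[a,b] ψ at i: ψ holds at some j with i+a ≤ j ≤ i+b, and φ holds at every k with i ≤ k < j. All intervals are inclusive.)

Need some j in [0,1] with ((p1 ∧ p3) U[≤1] (p4 ∧ p1)), and (p4 ∨ p1) at every k in [0,j-1].
  j=0: ((p1 ∧ p3) U[≤1] (p4 ∧ p1)) — fails.
  j=1: ((p1 ∧ p3) U[≤1] (p4 ∧ p1)) — fails.
No j in the window works → until fails.

Does not hold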